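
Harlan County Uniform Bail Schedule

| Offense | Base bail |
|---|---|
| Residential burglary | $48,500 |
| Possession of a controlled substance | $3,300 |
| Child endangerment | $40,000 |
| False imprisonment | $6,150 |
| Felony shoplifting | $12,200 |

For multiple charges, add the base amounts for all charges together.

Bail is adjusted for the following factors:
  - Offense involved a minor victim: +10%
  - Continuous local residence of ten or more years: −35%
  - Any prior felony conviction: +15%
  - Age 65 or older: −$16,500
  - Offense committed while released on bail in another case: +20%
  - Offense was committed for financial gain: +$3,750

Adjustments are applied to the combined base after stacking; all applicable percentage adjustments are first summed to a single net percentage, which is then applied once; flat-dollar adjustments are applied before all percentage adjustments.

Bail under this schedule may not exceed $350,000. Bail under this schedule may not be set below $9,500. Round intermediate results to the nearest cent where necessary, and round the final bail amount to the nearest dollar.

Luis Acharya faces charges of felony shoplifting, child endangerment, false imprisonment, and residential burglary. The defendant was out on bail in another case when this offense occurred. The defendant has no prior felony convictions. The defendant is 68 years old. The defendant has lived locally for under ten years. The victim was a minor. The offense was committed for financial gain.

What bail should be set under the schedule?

Base amounts from the schedule: felony shoplifting $12,200; child endangerment $40,000; false imprisonment $6,150; residential burglary $48,500.
Stacking rule: sum of all bases. $12,200 + $40,000 + $6,150 + $48,500 = $106,850.
Age 65 or older (−$16,500 flat): $106,850 − $16,500 = $90,350.
Offense was committed for financial gain (+$3,750 flat): $90,350 + $3,750 = $94,100.
Net percentage adjustment: +10% +20% = +30%. $94,100 × 1.3 = $122,330.
$122,330 is within the $350,000 maximum.
$122,330 is at or above the $9,500 minimum.

$122,330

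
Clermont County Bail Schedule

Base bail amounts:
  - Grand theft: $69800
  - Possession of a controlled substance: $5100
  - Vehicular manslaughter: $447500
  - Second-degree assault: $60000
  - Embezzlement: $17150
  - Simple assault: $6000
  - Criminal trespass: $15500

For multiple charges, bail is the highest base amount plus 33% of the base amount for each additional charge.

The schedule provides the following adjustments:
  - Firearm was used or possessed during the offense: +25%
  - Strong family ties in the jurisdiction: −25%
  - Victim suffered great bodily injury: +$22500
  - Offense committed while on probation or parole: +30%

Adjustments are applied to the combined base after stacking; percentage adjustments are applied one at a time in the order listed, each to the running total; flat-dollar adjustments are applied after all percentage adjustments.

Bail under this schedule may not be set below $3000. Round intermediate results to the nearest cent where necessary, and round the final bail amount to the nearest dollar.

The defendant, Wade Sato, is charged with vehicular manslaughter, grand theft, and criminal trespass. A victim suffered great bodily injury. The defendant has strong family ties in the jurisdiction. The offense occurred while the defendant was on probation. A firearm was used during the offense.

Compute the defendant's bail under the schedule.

$602197

Base amounts from the schedule: vehicular manslaughter $447500; grand theft $69800; criminal trespass $15500.
Stacking rule: highest base plus 33% of each additional charge. Highest is vehicular manslaughter at $447500. Additional: $69800 × 33% = $23034; $15500 × 33% = $5115. Combined base = $447500 + $28149 = $475649.
Firearm was used or possessed during the offense (+25%): $475649 × 1.25 = $594561.25.
Strong family ties in the jurisdiction (−25%): $594561.25 × 0.75 = $445920.94.
Offense committed while on probation or parole (+30%): $445920.94 × 1.3 = $579697.22.
Victim suffered great bodily injury (+$22500 flat): $579697.22 + $22500 = $602197.22.
$602197.22 is at or above the $3000 minimum.
Rounded to the nearest dollar: $602197.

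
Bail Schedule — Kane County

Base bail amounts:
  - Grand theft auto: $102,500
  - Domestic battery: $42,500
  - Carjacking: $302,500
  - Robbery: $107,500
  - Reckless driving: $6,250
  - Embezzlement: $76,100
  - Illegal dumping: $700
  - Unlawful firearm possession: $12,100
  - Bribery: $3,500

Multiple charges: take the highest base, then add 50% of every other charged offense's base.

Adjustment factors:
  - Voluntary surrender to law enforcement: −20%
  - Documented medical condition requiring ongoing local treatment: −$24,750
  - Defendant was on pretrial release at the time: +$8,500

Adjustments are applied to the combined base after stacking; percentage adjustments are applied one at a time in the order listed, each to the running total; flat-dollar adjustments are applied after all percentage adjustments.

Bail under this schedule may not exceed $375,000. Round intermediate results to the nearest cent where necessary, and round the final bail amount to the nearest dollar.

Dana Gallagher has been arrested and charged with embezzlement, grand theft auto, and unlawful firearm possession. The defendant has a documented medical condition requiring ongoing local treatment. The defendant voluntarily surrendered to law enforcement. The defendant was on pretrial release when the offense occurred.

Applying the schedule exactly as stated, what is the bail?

Base amounts from the schedule: embezzlement $76,100; grand theft auto $102,500; unlawful firearm possession $12,100.
Stacking rule: highest base plus 50% of each additional charge. Highest is grand theft auto at $102,500. Additional: $76,100 × 50% = $38,050; $12,100 × 50% = $6,050. Combined base = $102,500 + $44,100 = $146,600.
Voluntary surrender to law enforcement (−20%): $146,600 × 0.8 = $117,280.
Documented medical condition requiring ongoing local treatment (−$24,750 flat): $117,280 − $24,750 = $92,530.
Defendant was on pretrial release at the time (+$8,500 flat): $92,530 + $8,500 = $101,030.
$101,030 is within the $375,000 maximum.

$101,030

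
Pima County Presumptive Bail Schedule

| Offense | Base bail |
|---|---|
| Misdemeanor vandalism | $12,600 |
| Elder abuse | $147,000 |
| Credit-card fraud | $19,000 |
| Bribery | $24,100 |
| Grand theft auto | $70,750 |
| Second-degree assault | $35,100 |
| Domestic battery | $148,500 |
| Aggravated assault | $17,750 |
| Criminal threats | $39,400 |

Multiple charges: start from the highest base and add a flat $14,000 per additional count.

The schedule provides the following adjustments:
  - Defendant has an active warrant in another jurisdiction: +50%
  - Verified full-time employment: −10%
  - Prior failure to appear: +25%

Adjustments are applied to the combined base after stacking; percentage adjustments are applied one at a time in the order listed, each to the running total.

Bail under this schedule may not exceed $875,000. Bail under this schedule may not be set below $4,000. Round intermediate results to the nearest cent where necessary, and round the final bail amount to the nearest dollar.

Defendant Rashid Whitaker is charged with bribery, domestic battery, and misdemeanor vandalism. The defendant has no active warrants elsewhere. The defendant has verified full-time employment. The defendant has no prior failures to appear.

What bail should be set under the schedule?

$158,850

Base amounts from the schedule: bribery $24,100; domestic battery $148,500; misdemeanor vandalism $12,600.
Stacking rule: highest base plus $14,000 per additional charge. Highest is domestic battery at $148,500; 2 additional charges → +$28,000. Combined base = $176,500.
Verified full-time employment (−10%): $176,500 × 0.9 = $158,850.
$158,850 is within the $875,000 maximum.
$158,850 is at or above the $4,000 minimum.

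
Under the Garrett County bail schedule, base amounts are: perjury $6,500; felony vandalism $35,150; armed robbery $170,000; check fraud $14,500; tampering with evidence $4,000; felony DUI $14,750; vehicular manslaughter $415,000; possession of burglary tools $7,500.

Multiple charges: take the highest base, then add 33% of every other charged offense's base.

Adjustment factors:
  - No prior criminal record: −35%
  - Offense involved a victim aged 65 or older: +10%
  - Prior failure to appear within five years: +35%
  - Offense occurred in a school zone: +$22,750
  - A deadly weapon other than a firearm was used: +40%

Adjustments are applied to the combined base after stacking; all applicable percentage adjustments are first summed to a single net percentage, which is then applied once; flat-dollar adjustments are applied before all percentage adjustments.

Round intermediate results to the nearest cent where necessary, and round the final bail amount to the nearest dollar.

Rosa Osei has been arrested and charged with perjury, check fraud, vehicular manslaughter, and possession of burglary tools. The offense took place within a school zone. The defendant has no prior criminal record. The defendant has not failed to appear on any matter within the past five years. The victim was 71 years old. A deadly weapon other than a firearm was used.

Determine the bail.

Base amounts from the schedule: perjury $6,500; check fraud $14,500; vehicular manslaughter $415,000; possession of burglary tools $7,500.
Stacking rule: highest base plus 33% of each additional charge. Highest is vehicular manslaughter at $415,000. Additional: $6,500 × 33% = $2,145; $14,500 × 33% = $4,785; $7,500 × 33% = $2,475. Combined base = $415,000 + $9,405 = $424,405.
Offense occurred in a school zone (+$22,750 flat): $424,405 + $22,750 = $447,155.
Net percentage adjustment: −35% +10% +40% = +15%. $447,155 × 1.15 = $514,228.25.
Rounded to the nearest dollar: $514,228.

$514,228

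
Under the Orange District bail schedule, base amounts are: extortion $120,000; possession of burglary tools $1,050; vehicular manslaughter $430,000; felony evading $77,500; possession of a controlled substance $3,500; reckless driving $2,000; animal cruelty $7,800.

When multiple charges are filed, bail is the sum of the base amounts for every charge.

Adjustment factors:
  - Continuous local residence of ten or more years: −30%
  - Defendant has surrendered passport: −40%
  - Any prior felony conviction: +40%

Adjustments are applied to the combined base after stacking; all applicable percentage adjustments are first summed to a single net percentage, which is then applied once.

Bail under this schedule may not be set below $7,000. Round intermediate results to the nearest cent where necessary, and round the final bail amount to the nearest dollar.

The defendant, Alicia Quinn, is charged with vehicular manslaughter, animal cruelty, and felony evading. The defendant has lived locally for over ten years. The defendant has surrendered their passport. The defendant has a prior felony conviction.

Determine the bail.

Base amounts from the schedule: vehicular manslaughter $430,000; animal cruelty $7,800; felony evading $77,500.
Stacking rule: sum of all bases. $430,000 + $7,800 + $77,500 = $515,300.
Net percentage adjustment: −30% −40% +40% = −30%. $515,300 × 0.7 = $360,710.
$360,710 is at or above the $7,000 minimum.

$360,710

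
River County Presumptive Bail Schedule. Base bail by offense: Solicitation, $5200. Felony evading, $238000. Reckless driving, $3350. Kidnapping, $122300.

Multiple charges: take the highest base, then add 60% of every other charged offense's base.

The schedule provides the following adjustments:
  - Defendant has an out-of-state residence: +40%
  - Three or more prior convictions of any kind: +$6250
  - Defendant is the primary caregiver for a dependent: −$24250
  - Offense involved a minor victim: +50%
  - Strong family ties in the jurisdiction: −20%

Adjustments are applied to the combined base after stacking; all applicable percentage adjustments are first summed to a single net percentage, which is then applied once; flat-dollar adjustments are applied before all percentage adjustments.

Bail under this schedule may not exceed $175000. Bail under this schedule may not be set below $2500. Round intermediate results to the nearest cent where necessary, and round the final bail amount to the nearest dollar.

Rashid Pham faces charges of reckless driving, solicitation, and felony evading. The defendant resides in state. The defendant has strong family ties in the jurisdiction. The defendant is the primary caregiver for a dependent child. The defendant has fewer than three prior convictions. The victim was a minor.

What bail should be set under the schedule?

Base amounts from the schedule: reckless driving $3350; solicitation $5200; felony evading $238000.
Stacking rule: highest base plus 60% of each additional charge. Highest is felony evading at $238000. Additional: $3350 × 60% = $2010; $5200 × 60% = $3120. Combined base = $238000 + $5130 = $243130.
Defendant is the primary caregiver for a dependent (−$24250 flat): $243130 − $24250 = $218880.
Net percentage adjustment: +50% −20% = +30%. $218880 × 1.3 = $284544.
Result $284544 exceeds the maximum of $175000; bail is capped at $175000.
$175000 is at or above the $2500 minimum.

$175000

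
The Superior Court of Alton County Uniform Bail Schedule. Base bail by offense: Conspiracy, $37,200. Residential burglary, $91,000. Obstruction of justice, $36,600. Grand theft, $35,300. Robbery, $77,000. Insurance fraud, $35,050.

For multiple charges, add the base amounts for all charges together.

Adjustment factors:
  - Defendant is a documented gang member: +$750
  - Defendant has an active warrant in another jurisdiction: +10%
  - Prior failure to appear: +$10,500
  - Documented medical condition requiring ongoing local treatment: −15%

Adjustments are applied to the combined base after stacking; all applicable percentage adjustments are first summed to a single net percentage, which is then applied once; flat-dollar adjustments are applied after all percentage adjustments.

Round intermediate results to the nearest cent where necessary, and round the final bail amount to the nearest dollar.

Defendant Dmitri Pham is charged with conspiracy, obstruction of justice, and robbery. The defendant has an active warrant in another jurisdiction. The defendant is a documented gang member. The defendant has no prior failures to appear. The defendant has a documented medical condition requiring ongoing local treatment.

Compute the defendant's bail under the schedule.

$144,010

Base amounts from the schedule: conspiracy $37,200; obstruction of justice $36,600; robbery $77,000.
Stacking rule: sum of all bases. $37,200 + $36,600 + $77,000 = $150,800.
Net percentage adjustment: +10% −15% = −5%. $150,800 × 0.95 = $143,260.
Defendant is a documented gang member (+$750 flat): $143,260 + $750 = $144,010.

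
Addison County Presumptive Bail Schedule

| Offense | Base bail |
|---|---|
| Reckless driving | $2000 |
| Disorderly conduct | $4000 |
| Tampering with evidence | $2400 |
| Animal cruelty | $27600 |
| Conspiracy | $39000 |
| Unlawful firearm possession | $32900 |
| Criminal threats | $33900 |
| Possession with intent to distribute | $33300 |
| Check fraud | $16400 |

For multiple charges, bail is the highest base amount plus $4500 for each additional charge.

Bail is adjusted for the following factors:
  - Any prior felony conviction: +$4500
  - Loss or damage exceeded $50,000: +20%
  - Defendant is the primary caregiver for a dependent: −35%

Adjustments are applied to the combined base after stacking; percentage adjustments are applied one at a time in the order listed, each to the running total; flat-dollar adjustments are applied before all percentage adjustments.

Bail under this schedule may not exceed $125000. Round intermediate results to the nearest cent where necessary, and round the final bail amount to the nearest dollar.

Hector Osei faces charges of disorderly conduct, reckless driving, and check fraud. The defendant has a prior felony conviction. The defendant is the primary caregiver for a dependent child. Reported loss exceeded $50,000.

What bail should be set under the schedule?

Base amounts from the schedule: disorderly conduct $4000; reckless driving $2000; check fraud $16400.
Stacking rule: highest base plus $4500 per additional charge. Highest is check fraud at $16400; 2 additional charges → +$9000. Combined base = $25400.
Any prior felony conviction (+$4500 flat): $25400 + $4500 = $29900.
Loss or damage exceeded $50,000 (+20%): $29900 × 1.2 = $35880.
Defendant is the primary caregiver for a dependent (−35%): $35880 × 0.65 = $23322.
$23322 is within the $125000 maximum.

$23322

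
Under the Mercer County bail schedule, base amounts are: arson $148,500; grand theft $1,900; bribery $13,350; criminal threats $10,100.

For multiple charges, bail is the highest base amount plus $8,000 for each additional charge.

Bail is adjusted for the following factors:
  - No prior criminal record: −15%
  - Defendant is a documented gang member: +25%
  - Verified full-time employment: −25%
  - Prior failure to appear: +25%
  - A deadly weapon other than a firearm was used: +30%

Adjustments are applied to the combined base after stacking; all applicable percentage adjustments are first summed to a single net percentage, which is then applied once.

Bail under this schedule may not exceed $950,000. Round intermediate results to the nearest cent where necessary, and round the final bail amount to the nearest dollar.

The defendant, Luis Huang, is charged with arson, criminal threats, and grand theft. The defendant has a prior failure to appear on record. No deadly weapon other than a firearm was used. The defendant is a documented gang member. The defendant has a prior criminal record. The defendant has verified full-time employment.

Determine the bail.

$205,625

Base amounts from the schedule: arson $148,500; criminal threats $10,100; grand theft $1,900.
Stacking rule: highest base plus $8,000 per additional charge. Highest is arson at $148,500; 2 additional charges → +$16,000. Combined base = $164,500.
Net percentage adjustment: +25% −25% +25% = +25%. $164,500 × 1.25 = $205,625.
$205,625 is within the $950,000 maximum.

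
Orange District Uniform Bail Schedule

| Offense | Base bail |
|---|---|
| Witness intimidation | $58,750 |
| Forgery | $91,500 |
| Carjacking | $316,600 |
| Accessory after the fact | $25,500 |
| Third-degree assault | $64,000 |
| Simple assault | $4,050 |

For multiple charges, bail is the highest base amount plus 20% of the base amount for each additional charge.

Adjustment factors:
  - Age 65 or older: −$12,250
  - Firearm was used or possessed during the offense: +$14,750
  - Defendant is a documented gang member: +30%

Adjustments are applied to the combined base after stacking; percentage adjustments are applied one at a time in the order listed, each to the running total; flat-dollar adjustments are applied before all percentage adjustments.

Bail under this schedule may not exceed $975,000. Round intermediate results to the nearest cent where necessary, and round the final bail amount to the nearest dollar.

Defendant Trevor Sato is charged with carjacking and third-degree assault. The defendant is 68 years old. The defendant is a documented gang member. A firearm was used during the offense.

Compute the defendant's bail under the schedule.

$431,470

Base amounts from the schedule: carjacking $316,600; third-degree assault $64,000.
Stacking rule: highest base plus 20% of each additional charge. Highest is carjacking at $316,600. Additional: $64,000 × 20% = $12,800. Combined base = $316,600 + $12,800 = $329,400.
Age 65 or older (−$12,250 flat): $329,400 − $12,250 = $317,150.
Firearm was used or possessed during the offense (+$14,750 flat): $317,150 + $14,750 = $331,900.
Defendant is a documented gang member (+30%): $331,900 × 1.3 = $431,470.
$431,470 is within the $975,000 maximum.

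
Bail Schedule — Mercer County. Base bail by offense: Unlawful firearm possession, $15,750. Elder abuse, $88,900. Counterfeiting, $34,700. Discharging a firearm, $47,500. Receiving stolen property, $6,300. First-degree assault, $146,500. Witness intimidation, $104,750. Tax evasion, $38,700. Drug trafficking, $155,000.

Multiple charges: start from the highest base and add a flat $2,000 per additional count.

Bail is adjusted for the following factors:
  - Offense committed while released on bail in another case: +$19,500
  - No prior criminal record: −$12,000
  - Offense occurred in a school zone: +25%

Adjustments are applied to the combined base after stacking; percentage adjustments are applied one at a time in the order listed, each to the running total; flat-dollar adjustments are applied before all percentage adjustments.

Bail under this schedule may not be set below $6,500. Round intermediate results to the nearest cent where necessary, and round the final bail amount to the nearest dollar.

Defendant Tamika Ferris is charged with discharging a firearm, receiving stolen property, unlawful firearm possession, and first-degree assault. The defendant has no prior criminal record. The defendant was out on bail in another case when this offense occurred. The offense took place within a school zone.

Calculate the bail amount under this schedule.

$200,000

Base amounts from the schedule: discharging a firearm $47,500; receiving stolen property $6,300; unlawful firearm possession $15,750; first-degree assault $146,500.
Stacking rule: highest base plus $2,000 per additional charge. Highest is first-degree assault at $146,500; 3 additional charges → +$6,000. Combined base = $152,500.
Offense committed while released on bail in another case (+$19,500 flat): $152,500 + $19,500 = $172,000.
No prior criminal record (−$12,000 flat): $172,000 − $12,000 = $160,000.
Offense occurred in a school zone (+25%): $160,000 × 1.25 = $200,000.
$200,000 is at or above the $6,500 minimum.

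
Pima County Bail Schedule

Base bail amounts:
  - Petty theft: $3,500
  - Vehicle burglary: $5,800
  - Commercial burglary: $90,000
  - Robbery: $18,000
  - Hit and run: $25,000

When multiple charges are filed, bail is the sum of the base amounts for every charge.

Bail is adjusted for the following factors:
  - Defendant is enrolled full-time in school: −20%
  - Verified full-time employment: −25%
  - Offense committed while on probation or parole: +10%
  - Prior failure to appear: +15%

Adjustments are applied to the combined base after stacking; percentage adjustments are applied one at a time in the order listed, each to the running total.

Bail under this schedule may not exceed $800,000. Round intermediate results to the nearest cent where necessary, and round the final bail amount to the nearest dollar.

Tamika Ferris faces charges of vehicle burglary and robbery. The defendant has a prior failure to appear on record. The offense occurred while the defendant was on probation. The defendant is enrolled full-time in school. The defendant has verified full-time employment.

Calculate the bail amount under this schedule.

Base amounts from the schedule: vehicle burglary $5,800; robbery $18,000.
Stacking rule: sum of all bases. $5,800 + $18,000 = $23,800.
Defendant is enrolled full-time in school (−20%): $23,800 × 0.8 = $19,040.
Verified full-time employment (−25%): $19,040 × 0.75 = $14,280.
Offense committed while on probation or parole (+10%): $14,280 × 1.1 = $15,708.
Prior failure to appear (+15%): $15,708 × 1.15 = $18,064.20.
$18,064.20 is within the $800,000 maximum.
Rounded to the nearest dollar: $18,064.

$18,064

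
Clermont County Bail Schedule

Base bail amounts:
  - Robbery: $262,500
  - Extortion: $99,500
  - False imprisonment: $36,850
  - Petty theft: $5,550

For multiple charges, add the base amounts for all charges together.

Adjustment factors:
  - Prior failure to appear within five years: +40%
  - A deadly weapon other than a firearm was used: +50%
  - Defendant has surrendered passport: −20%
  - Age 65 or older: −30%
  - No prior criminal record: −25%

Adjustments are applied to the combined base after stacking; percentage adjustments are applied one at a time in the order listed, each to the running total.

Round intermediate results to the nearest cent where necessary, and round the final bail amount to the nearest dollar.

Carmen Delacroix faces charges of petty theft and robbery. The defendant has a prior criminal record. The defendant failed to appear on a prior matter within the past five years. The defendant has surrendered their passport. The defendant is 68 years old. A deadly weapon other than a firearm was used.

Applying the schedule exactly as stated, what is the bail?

$315,227

Base amounts from the schedule: petty theft $5,550; robbery $262,500.
Stacking rule: sum of all bases. $5,550 + $262,500 = $268,050.
Prior failure to appear within five years (+40%): $268,050 × 1.4 = $375,270.
A deadly weapon other than a firearm was used (+50%): $375,270 × 1.5 = $562,905.
Defendant has surrendered passport (−20%): $562,905 × 0.8 = $450,324.
Age 65 or older (−30%): $450,324 × 0.7 = $315,226.80.
Rounded to the nearest dollar: $315,227.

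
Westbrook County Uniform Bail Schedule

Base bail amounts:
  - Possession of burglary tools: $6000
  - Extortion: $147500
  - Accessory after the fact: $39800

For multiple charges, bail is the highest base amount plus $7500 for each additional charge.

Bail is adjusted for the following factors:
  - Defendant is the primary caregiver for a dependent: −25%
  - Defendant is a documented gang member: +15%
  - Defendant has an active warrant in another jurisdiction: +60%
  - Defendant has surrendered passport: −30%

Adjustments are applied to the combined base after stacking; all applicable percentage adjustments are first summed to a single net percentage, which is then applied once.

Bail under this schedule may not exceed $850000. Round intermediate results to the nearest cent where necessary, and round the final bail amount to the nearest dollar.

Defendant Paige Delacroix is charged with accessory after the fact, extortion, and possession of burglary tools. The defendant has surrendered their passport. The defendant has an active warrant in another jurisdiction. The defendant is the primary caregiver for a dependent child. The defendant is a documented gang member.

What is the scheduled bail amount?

Base amounts from the schedule: accessory after the fact $39800; extortion $147500; possession of burglary tools $6000.
Stacking rule: highest base plus $7500 per additional charge. Highest is extortion at $147500; 2 additional charges → +$15000. Combined base = $162500.
Net percentage adjustment: −25% +15% +60% −30% = +20%. $162500 × 1.2 = $195000.
$195000 is within the $850000 maximum.

$195000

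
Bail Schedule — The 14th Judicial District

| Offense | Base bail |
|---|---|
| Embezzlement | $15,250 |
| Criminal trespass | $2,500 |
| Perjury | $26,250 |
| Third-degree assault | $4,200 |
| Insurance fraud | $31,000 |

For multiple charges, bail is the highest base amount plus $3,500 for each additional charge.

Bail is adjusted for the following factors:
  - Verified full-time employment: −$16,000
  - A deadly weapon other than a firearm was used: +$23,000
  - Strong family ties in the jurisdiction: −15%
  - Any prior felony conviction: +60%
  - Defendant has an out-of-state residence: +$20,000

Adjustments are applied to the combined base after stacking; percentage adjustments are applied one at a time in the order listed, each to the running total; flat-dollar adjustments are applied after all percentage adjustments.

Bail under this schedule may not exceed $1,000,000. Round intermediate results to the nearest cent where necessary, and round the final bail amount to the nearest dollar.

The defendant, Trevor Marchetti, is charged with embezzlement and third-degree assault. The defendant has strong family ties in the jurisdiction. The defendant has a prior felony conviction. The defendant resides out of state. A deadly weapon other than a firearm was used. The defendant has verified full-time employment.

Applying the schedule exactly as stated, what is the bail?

Base amounts from the schedule: embezzlement $15,250; third-degree assault $4,200.
Stacking rule: highest base plus $3,500 per additional charge. Highest is embezzlement at $15,250; 1 additional charge → +$3,500. Combined base = $18,750.
Strong family ties in the jurisdiction (−15%): $18,750 × 0.85 = $15,937.50.
Any prior felony conviction (+60%): $15,937.50 × 1.6 = $25,500.
Verified full-time employment (−$16,000 flat): $25,500 − $16,000 = $9,500.
A deadly weapon other than a firearm was used (+$23,000 flat): $9,500 + $23,000 = $32,500.
Defendant has an out-of-state residence (+$20,000 flat): $32,500 + $20,000 = $52,500.
$52,500 is within the $1,000,000 maximum.

$52,500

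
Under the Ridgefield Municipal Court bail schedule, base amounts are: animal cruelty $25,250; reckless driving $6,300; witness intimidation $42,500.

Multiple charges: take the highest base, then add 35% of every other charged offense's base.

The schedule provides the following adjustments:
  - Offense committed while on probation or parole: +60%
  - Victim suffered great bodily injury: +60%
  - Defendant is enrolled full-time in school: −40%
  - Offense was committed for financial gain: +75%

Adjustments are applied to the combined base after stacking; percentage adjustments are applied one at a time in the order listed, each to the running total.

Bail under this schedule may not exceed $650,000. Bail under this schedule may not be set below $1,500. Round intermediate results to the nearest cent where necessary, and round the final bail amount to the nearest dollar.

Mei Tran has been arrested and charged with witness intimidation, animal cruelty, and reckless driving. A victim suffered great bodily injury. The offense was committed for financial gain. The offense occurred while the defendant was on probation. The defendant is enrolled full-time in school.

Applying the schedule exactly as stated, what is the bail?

$143,922

Base amounts from the schedule: witness intimidation $42,500; animal cruelty $25,250; reckless driving $6,300.
Stacking rule: highest base plus 35% of each additional charge. Highest is witness intimidation at $42,500. Additional: $25,250 × 35% = $8,837.50; $6,300 × 35% = $2,205. Combined base = $42,500 + $11,042.50 = $53,542.50.
Offense committed while on probation or parole (+60%): $53,542.50 × 1.6 = $85,668.
Victim suffered great bodily injury (+60%): $85,668 × 1.6 = $137,068.80.
Defendant is enrolled full-time in school (−40%): $137,068.80 × 0.6 = $82,241.28.
Offense was committed for financial gain (+75%): $82,241.28 × 1.75 = $143,922.24.
$143,922.24 is within the $650,000 maximum.
$143,922.24 is at or above the $1,500 minimum.
Rounded to the nearest dollar: $143,922.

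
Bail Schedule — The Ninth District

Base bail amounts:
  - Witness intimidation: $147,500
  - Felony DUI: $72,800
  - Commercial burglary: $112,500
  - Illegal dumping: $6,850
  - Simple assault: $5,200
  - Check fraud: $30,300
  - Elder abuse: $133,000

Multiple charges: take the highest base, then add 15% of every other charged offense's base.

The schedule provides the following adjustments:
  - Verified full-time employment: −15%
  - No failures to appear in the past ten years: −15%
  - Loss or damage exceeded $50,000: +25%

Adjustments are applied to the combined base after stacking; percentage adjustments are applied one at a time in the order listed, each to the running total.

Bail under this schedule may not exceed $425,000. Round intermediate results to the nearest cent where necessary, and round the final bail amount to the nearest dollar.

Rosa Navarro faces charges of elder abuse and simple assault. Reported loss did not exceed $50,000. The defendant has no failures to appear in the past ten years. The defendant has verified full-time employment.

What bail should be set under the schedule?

Base amounts from the schedule: elder abuse $133,000; simple assault $5,200.
Stacking rule: highest base plus 15% of each additional charge. Highest is elder abuse at $133,000. Additional: $5,200 × 15% = $780. Combined base = $133,000 + $780 = $133,780.
Verified full-time employment (−15%): $133,780 × 0.85 = $113,713.
No failures to appear in the past ten years (−15%): $113,713 × 0.85 = $96,656.05.
$96,656.05 is within the $425,000 maximum.
Rounded to the nearest dollar: $96,656.

$96,656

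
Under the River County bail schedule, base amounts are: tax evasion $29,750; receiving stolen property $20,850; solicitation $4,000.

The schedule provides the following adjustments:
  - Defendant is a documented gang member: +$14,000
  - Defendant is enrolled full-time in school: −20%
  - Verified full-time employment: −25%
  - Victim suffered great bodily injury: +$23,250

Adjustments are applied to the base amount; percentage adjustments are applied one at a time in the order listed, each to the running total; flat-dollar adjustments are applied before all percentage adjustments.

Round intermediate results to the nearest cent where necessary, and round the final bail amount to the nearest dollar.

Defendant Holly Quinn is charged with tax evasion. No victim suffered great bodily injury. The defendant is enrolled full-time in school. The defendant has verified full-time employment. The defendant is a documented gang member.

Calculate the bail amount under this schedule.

$26,250

Base amounts from the schedule: tax evasion $29,750.
Single charge. Combined base = $29,750.
Defendant is a documented gang member (+$14,000 flat): $29,750 + $14,000 = $43,750.
Defendant is enrolled full-time in school (−20%): $43,750 × 0.8 = $35,000.
Verified full-time employment (−25%): $35,000 × 0.75 = $26,250.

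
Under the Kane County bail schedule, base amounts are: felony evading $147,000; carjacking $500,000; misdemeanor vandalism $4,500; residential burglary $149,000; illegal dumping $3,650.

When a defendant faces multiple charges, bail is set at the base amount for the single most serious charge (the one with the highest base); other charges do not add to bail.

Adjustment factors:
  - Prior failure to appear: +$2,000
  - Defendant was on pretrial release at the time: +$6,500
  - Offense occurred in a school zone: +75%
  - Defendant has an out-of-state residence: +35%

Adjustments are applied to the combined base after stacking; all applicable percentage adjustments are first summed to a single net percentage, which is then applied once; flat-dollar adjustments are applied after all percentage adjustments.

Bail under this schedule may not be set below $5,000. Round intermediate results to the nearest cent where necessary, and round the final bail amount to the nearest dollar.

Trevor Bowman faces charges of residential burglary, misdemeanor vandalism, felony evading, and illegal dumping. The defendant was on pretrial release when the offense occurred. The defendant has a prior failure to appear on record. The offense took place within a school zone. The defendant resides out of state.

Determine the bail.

$321,400

Base amounts from the schedule: residential burglary $149,000; misdemeanor vandalism $4,500; felony evading $147,000; illegal dumping $3,650.
Stacking rule: use the highest base only. Highest is residential burglary at $149,000. Combined base = $149,000.
Net percentage adjustment: +75% +35% = +110%. $149,000 × 2.1 = $312,900.
Prior failure to appear (+$2,000 flat): $312,900 + $2,000 = $314,900.
Defendant was on pretrial release at the time (+$6,500 flat): $314,900 + $6,500 = $321,400.
$321,400 is at or above the $5,000 minimum.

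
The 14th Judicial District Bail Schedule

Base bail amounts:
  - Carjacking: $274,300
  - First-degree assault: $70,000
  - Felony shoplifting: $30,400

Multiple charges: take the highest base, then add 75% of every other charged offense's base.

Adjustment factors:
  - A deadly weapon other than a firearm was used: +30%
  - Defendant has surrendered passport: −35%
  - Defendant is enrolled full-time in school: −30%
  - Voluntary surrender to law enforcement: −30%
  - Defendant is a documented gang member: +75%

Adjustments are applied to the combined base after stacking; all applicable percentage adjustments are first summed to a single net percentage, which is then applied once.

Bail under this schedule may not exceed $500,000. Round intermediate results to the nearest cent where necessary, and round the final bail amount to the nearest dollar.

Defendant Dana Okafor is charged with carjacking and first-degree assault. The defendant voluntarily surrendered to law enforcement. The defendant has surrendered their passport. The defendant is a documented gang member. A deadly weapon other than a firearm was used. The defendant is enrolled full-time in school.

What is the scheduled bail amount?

$359,480

Base amounts from the schedule: carjacking $274,300; first-degree assault $70,000.
Stacking rule: highest base plus 75% of each additional charge. Highest is carjacking at $274,300. Additional: $70,000 × 75% = $52,500. Combined base = $274,300 + $52,500 = $326,800.
Net percentage adjustment: +30% −35% −30% −30% +75% = +10%. $326,800 × 1.1 = $359,480.
$359,480 is within the $500,000 maximum.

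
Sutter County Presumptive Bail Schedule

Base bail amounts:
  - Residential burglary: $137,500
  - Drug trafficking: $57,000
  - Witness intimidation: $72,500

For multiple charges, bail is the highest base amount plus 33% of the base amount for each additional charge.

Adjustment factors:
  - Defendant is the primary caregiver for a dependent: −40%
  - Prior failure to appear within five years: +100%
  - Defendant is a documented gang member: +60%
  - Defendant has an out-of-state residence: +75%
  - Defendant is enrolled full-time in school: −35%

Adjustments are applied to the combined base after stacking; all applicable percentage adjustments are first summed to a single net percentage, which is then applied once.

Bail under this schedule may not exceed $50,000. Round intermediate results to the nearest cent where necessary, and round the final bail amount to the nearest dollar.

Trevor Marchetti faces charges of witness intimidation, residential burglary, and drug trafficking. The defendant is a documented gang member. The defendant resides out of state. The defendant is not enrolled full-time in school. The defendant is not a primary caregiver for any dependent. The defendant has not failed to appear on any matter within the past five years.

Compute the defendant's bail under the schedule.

Base amounts from the schedule: witness intimidation $72,500; residential burglary $137,500; drug trafficking $57,000.
Stacking rule: highest base plus 33% of each additional charge. Highest is residential burglary at $137,500. Additional: $72,500 × 33% = $23,925; $57,000 × 33% = $18,810. Combined base = $137,500 + $42,735 = $180,235.
Net percentage adjustment: +60% +75% = +135%. $180,235 × 2.35 = $423,552.25.
Result $423,552.25 exceeds the maximum of $50,000; bail is capped at $50,000.

$50,000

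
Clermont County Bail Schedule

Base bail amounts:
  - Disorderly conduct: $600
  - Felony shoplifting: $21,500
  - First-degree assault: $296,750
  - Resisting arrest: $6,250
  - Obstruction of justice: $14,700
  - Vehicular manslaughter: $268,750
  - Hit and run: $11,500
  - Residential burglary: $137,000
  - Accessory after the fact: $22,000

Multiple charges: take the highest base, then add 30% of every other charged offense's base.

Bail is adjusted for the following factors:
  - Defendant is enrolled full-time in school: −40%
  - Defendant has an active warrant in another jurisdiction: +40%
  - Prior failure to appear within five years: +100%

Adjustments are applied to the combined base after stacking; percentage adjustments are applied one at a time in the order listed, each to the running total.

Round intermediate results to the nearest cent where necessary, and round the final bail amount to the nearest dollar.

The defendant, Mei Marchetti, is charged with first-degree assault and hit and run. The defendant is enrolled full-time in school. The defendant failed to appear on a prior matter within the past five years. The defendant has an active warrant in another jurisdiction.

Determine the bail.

$504,336

Base amounts from the schedule: first-degree assault $296,750; hit and run $11,500.
Stacking rule: highest base plus 30% of each additional charge. Highest is first-degree assault at $296,750. Additional: $11,500 × 30% = $3,450. Combined base = $296,750 + $3,450 = $300,200.
Defendant is enrolled full-time in school (−40%): $300,200 × 0.6 = $180,120.
Defendant has an active warrant in another jurisdiction (+40%): $180,120 × 1.4 = $252,168.
Prior failure to appear within five years (+100%): $252,168 × 2 = $504,336.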